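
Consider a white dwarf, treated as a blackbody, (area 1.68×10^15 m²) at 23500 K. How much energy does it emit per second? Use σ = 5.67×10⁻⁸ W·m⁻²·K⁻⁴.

P ≈ 2.91×10^25 W

P = σAT⁴ = 5.67×10⁻⁸ × 1.68×10^15 × (23500)⁴ = 5.67×10⁻⁸ × 1.68×10^15 × 3.05×10^17.
P = 2.91×10^25 W.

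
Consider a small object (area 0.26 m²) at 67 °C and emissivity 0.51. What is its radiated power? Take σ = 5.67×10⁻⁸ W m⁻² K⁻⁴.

67 °C = 340 K.
Stefan–Boltzmann: P = εσAT⁴ = 0.51 × 5.67×10⁻⁸ × 0.260 × (340)⁴ = 0.51 × 5.67×10⁻⁸ × 0.260 × 1.34×10^10.
P = 100 W.

P ≈ 100 W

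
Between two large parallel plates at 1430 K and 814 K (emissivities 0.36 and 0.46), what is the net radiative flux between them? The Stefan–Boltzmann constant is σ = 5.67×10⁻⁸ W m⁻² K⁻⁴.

For two large parallel gray plates, q = σ(T₁⁴ − T₂⁴) / (1/ε₁ + 1/ε₂ − 1).
1/ε₁ + 1/ε₂ − 1 = 1/0.36 + 1/0.46 − 1 = 3.952.
T₁⁴ − T₂⁴ = 4.18×10^12 − 4.39×10^11 = 3.74×10^12 K⁴.
q = 5.67×10⁻⁸ × 3.74×10^12 / 3.952 = 53700 W/m².

q ≈ 53700 W/m²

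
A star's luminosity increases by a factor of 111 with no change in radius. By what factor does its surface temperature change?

P ∝ T⁴ ⇒ T ∝ P^(1/4), so T scales by (111)^(1/4) = 3.25.

factor ≈ 3.25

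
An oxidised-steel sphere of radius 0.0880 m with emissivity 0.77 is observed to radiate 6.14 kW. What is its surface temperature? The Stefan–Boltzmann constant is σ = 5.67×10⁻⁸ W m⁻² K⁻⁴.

A = 4πr² = 4π × (0.0880)² = 0.0973 m².
From P = εσAT⁴, T = (P / εσA)^(1/4) = (6140 / (0.77 × 5.67×10⁻⁸ × 0.0973))^(1/4).
T = (1.45×10^12)^(1/4) = 1100 K.

T ≈ 1100 K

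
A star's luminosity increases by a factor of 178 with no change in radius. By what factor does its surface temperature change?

factor ≈ 3.65

P ∝ T⁴ ⇒ T ∝ P^(1/4), so T scales by (178)^(1/4) = 3.65.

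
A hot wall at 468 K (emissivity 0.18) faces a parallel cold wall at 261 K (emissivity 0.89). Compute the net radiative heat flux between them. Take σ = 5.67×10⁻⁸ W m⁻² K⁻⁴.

q ≈ 433 W/m²

For two large parallel gray plates, q = σ(T₁⁴ − T₂⁴) / (1/ε₁ + 1/ε₂ − 1).
1/ε₁ + 1/ε₂ − 1 = 1/0.18 + 1/0.89 − 1 = 5.679.
T₁⁴ − T₂⁴ = 4.80×10^10 − 4.64×10^9 = 4.33×10^10 K⁴.
q = 5.67×10⁻⁸ × 4.33×10^10 / 5.679 = 433 W/m².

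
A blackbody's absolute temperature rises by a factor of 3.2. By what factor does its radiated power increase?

factor ≈ 105

P ∝ T⁴, so the power scales as (3.2)⁴ = 105.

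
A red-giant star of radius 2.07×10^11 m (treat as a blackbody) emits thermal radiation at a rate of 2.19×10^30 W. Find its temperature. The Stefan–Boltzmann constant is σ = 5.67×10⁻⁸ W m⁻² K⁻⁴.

T ≈ 2910 K

A = 4πr² = 4π × (2.07×10^11)² = 5.38×10^23 m².
From P = σAT⁴, T = (P / σA)^(1/4) = (2.19×10^30 / (5.67×10⁻⁸ × 5.38×10^23))^(1/4).
T = (7.17×10^13)^(1/4) = 2910 K.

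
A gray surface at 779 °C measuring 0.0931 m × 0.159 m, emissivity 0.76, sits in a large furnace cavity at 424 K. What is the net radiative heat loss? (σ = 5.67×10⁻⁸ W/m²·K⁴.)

A = 0.0931 × 0.159 = 0.0148 m².
Convert: 779 °C = 1052 K.
Q = εσA(T⁴ − T_s⁴). T⁴ − T_s⁴ = (1052)⁴ − (424)⁴ = 1.22×10^12 − 3.23×10^10 = 1.19×10^12 K⁴.
Q = 0.76 × 5.67×10⁻⁸ × 0.0148 × 1.19×10^12 = 761 W.

Q ≈ 761 W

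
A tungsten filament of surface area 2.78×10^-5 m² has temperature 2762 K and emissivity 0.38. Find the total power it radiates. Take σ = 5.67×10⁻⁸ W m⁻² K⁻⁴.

P ≈ 34.9 W

Stefan–Boltzmann: P = εσAT⁴ = 0.38 × 5.67×10⁻⁸ × 2.78×10^-5 × (2762)⁴ = 0.38 × 5.67×10⁻⁸ × 2.78×10^-5 × 5.82×10^13.
P = 34.9 W.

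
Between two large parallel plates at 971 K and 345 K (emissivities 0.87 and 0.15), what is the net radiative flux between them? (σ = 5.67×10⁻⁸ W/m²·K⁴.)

q ≈ 7280 W/m²

For two large parallel gray plates, q = σ(T₁⁴ − T₂⁴) / (1/ε₁ + 1/ε₂ − 1).
1/ε₁ + 1/ε₂ − 1 = 1/0.87 + 1/0.15 − 1 = 6.816.
T₁⁴ − T₂⁴ = 8.89×10^11 − 1.42×10^10 = 8.75×10^11 K⁴.
q = 5.67×10⁻⁸ × 8.75×10^11 / 6.816 = 7280 W/m².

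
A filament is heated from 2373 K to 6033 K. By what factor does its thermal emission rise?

P ∝ T⁴, so the ratio is (6033/2373)⁴ = (2.542)⁴ = 41.8.

ratio ≈ 41.8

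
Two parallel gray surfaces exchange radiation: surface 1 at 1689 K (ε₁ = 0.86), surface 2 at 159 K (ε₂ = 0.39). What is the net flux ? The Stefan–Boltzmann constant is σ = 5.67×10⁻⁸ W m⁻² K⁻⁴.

For two large parallel gray plates, q = σ(T₁⁴ − T₂⁴) / (1/ε₁ + 1/ε₂ − 1).
1/ε₁ + 1/ε₂ − 1 = 1/0.86 + 1/0.39 − 1 = 2.727.
T₁⁴ − T₂⁴ = 8.14×10^12 − 6.39×10^8 = 8.14×10^12 K⁴.
q = 5.67×10⁻⁸ × 8.14×10^12 / 2.727 = 1.69×10^5 W/m².

q ≈ 1.69×10^5 W/m²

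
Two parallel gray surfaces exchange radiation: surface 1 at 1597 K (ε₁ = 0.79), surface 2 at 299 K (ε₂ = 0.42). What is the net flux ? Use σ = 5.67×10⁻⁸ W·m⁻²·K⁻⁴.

q ≈ 1.39×10^5 W/m²

For two large parallel gray plates, q = σ(T₁⁴ − T₂⁴) / (1/ε₁ + 1/ε₂ − 1).
1/ε₁ + 1/ε₂ − 1 = 1/0.79 + 1/0.42 − 1 = 2.647.
T₁⁴ − T₂⁴ = 6.50×10^12 − 7.99×10^9 = 6.50×10^12 K⁴.
q = 5.67×10⁻⁸ × 6.50×10^12 / 2.647 = 1.39×10^5 W/m².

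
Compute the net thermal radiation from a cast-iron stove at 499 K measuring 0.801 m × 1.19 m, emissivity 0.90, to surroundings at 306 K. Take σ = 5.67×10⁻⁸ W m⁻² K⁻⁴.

Q ≈ 2590 W

A = 0.801 × 1.19 = 0.953 m².
Q = εσA(T⁴ − T_s⁴). T⁴ − T_s⁴ = (499)⁴ − (306)⁴ = 6.20×10^10 − 8.77×10^9 = 5.32×10^10 K⁴.
Q = 0.90 × 5.67×10⁻⁸ × 0.953 × 5.32×10^10 = 2590 W.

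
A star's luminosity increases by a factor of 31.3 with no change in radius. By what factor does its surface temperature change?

factor ≈ 2.37

P ∝ T⁴ ⇒ T ∝ P^(1/4), so T scales by (31.3)^(1/4) = 2.37.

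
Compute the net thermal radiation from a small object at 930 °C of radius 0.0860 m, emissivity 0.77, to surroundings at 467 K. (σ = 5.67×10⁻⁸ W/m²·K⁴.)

Q ≈ 8310 W

A = 4πr² = 4π × (0.0860)² = 0.0929 m².
Convert: 930 °C = 1203 K.
Q = εσA(T⁴ − T_s⁴). T⁴ − T_s⁴ = (1203)⁴ − (467)⁴ = 2.09×10^12 − 4.76×10^10 = 2.05×10^12 K⁴.
Q = 0.77 × 5.67×10⁻⁸ × 0.0929 × 2.05×10^12 = 8310 W.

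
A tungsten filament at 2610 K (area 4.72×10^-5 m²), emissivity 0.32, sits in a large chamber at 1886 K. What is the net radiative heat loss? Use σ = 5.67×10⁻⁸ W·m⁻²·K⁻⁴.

Q = εσA(T⁴ − T_s⁴). T⁴ − T_s⁴ = (2610)⁴ − (1886)⁴ = 4.64×10^13 − 1.27×10^13 = 3.38×10^13 K⁴.
Q = 0.32 × 5.67×10⁻⁸ × 4.72×10^-5 × 3.38×10^13 = 28.9 W.

Q ≈ 28.9 W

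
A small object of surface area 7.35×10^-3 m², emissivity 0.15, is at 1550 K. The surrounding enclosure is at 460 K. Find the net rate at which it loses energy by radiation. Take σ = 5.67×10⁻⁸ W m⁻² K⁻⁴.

Q ≈ 358 W

Q = εσA(T⁴ − T_s⁴). T⁴ − T_s⁴ = (1550)⁴ − (460)⁴ = 5.77×10^12 − 4.48×10^10 = 5.73×10^12 K⁴.
Q = 0.15 × 5.67×10⁻⁸ × 7.35×10^-3 × 5.73×10^12 = 358 W.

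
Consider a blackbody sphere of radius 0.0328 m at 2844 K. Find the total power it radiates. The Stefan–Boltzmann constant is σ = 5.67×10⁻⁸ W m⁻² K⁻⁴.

A = 4πr² = 4π × (0.0328)² = 0.0135 m².
P = σAT⁴ = 5.67×10⁻⁸ × 0.0135 × (2844)⁴ = 5.67×10⁻⁸ × 0.0135 × 6.54×10^13.
P = 50100 W.

P ≈ 50100 W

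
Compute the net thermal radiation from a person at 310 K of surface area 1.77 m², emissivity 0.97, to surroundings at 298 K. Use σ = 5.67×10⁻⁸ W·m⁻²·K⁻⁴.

Q ≈ 131 W

Q = εσA(T⁴ − T_s⁴). T⁴ − T_s⁴ = (310)⁴ − (298)⁴ = 9.24×10^9 − 7.89×10^9 = 1.35×10^9 K⁴.
Q = 0.97 × 5.67×10⁻⁸ × 1.77 × 1.35×10^9 = 131 W.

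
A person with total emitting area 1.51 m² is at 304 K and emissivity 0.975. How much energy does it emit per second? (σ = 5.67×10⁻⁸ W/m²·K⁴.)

P = εσAT⁴ = 0.975 × 5.67×10⁻⁸ × 1.51 × (304)⁴ = 0.975 × 5.67×10⁻⁸ × 1.51 × 8.54×10^9.
P = 713 W.

P ≈ 713 W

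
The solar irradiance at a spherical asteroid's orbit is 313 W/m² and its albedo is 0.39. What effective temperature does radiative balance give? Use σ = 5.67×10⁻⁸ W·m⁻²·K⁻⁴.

T ≈ 170 K

Power absorbed = (1−a)S·πR²; power emitted = 4πR²σT⁴. Equating and cancelling πR²:
T = ((1−a)S / 4σ)^(1/4) = (191 / (4 × 5.67×10⁻⁸))^(1/4) = (8.42×10^8)^(1/4).
T = 170 K.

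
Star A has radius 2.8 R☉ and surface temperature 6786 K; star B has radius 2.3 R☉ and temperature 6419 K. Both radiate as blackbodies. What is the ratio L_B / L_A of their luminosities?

L = 4πR²σT⁴ ∝ R²T⁴, so L_B/L_A = (2.3/2.8)² × (6419/6786)⁴ = 0.675 × 0.801 = 0.540.

L_B/L_A ≈ 0.540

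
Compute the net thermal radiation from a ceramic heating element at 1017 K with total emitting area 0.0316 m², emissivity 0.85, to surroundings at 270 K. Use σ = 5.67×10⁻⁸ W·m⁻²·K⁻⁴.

Q = εσA(T⁴ − T_s⁴). T⁴ − T_s⁴ = (1017)⁴ − (270)⁴ = 1.07×10^12 − 5.31×10^9 = 1.06×10^12 K⁴.
Q = 0.85 × 5.67×10⁻⁸ × 0.0316 × 1.06×10^12 = 1620 W.

Q ≈ 1620 W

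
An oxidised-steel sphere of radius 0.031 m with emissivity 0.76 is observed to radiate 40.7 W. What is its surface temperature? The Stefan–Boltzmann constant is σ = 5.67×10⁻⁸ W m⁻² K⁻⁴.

A = 4πr² = 4π × (0.031)² = 0.0121 m².
From P = εσAT⁴, T = (P / εσA)^(1/4) = (40.7 / (0.76 × 5.67×10⁻⁸ × 0.0121))^(1/4).
T = (7.82×10^10)^(1/4) = 529 K.

T ≈ 529 K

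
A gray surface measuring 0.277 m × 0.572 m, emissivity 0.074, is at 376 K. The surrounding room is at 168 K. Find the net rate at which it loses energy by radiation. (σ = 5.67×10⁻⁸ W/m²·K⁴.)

A = 0.277 × 0.572 = 0.158 m².
Q = εσA(T⁴ − T_s⁴). T⁴ − T_s⁴ = (376)⁴ − (168)⁴ = 2.00×10^10 − 7.97×10^8 = 1.92×10^10 K⁴.
Q = 0.074 × 5.67×10⁻⁸ × 0.158 × 1.92×10^10 = 12.8 W.

Q ≈ 12.8 W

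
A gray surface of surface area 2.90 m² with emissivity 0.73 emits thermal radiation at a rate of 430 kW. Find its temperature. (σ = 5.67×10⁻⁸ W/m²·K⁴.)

T ≈ 1380 K

From P = εσAT⁴, T = (P / εσA)^(1/4) = (4.30×10^5 / (0.73 × 5.67×10⁻⁸ × 2.90))^(1/4).
T = (3.58×10^12)^(1/4) = 1380 K.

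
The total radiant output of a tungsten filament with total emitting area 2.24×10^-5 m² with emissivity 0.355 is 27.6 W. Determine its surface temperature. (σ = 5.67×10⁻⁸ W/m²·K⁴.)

T ≈ 2800 K

From P = εσAT⁴, T = (P / εσA)^(1/4) = (27.6 / (0.355 × 5.67×10⁻⁸ × 2.24×10^-5))^(1/4).
T = (6.12×10^13)^(1/4) = 2800 K.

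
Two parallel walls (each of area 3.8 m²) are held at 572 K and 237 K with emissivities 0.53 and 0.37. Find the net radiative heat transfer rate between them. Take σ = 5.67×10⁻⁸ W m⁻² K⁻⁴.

For two large parallel gray plates, q = σ(T₁⁴ − T₂⁴) / (1/ε₁ + 1/ε₂ − 1).
1/ε₁ + 1/ε₂ − 1 = 1/0.53 + 1/0.37 − 1 = 3.589.
T₁⁴ − T₂⁴ = 1.07×10^11 − 3.15×10^9 = 1.04×10^11 K⁴.
q = 5.67×10⁻⁸ × 1.04×10^11 / 3.589 = 1640 W/m².
Q = q·A = 1640 × 3.8 = 6240 W.

Q ≈ 6240 W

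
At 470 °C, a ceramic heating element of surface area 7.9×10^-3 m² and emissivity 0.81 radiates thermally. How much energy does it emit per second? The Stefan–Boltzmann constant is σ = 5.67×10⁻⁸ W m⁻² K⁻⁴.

P ≈ 111 W

470 °C = 743 K.
Stefan–Boltzmann: P = εσAT⁴ = 0.81 × 5.67×10⁻⁸ × 7.90×10^-3 × (743)⁴ = 0.81 × 5.67×10⁻⁸ × 7.90×10^-3 × 3.05×10^11.
P = 111 W.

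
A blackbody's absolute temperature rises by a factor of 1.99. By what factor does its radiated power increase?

P ∝ T⁴, so the power scales as (1.99)⁴ = 15.7.

factor ≈ 15.7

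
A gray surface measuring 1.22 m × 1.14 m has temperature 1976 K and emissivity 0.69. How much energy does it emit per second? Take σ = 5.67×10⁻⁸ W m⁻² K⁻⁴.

A = 1.22 × 1.14 = 1.39 m².
P = εσAT⁴ = 0.69 × 5.67×10⁻⁸ × 1.39 × (1976)⁴ = 0.69 × 5.67×10⁻⁸ × 1.39 × 1.52×10^13.
P = 8.30×10^5 W.

P ≈ 8.30×10^5 W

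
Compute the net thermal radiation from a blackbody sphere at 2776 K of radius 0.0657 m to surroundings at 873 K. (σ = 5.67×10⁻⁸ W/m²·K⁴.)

A = 4πr² = 4π × (0.0657)² = 0.0542 m².
Q = σA(T⁴ − T_s⁴). T⁴ − T_s⁴ = (2776)⁴ − (873)⁴ = 5.94×10^13 − 5.81×10^11 = 5.88×10^13 K⁴.
Q = 5.67×10⁻⁸ × 0.0542 × 5.88×10^13 = 1.81×10^5 W.

Q ≈ 1.81×10^5 W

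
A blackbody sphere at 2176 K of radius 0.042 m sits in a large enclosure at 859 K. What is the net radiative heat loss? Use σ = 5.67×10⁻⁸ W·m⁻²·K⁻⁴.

A = 4πr² = 4π × (0.042)² = 0.0222 m².
Q = σA(T⁴ − T_s⁴). T⁴ − T_s⁴ = (2176)⁴ − (859)⁴ = 2.24×10^13 − 5.44×10^11 = 2.19×10^13 K⁴.
Q = 5.67×10⁻⁸ × 0.0222 × 2.19×10^13 = 27500 W.

Q ≈ 27500 W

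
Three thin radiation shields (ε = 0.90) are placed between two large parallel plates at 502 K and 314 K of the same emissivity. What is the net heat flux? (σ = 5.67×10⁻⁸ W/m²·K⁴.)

Each of the 4 gaps contributes resistance (2/ε − 1) = 2/0.90 − 1 = 1.222; total = 4.889.
q = σ(T₁⁴ − T₂⁴) / 4.889 = 5.67×10⁻⁸ × 5.38×10^10 / 4.889 = 624 W/m².

q ≈ 624 W/m²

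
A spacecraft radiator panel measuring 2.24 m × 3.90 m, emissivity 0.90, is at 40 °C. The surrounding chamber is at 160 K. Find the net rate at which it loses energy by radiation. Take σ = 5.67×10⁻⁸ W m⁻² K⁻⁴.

A = 2.24 × 3.90 = 8.74 m².
Convert: 40 °C = 313 K.
Q = εσA(T⁴ − T_s⁴). T⁴ − T_s⁴ = (313)⁴ − (160)⁴ = 9.60×10^9 − 6.55×10^8 = 8.94×10^9 K⁴.
Q = 0.90 × 5.67×10⁻⁸ × 8.74 × 8.94×10^9 = 3990 W.

Q ≈ 3990 W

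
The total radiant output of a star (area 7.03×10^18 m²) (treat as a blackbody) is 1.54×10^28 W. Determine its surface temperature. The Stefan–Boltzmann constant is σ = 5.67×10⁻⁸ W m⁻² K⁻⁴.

From P = σAT⁴, T = (P / σA)^(1/4) = (1.54×10^28 / (5.67×10⁻⁸ × 7.03×10^18))^(1/4).
T = (3.86×10^16)^(1/4) = 14000 K.

T ≈ 14000 K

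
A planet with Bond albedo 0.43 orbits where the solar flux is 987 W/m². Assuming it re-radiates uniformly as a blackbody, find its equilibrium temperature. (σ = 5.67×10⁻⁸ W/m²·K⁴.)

Power absorbed = (1−a)S·πR²; power emitted = 4πR²σT⁴. Equating and cancelling πR²:
T = ((1−a)S / 4σ)^(1/4) = (563 / (4 × 5.67×10⁻⁸))^(1/4) = (2.48×10^9)^(1/4).
T = 223 K.

T ≈ 223 K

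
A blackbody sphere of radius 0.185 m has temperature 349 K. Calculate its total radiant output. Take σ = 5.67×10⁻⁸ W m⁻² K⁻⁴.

A = 4πr² = 4π × (0.185)² = 0.430 m².
P = σAT⁴ = 5.67×10⁻⁸ × 0.430 × (349)⁴ = 5.67×10⁻⁸ × 0.430 × 1.48×10^10.
P = 362 W.

P ≈ 362 W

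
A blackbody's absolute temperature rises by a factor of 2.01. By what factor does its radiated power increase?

P ∝ T⁴, so the power scales as (2.01)⁴ = 16.3.

factor ≈ 16.3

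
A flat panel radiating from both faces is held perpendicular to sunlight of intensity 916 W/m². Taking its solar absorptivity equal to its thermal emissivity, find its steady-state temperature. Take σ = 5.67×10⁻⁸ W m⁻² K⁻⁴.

Absorbed flux αS = emitted flux 2εσT⁴ per unit area; with α = ε this gives T = (S/2σ)^(1/4).
T = (916 / (2 × 5.67×10⁻⁸))^(1/4) = (8.08×10^9)^(1/4).
T = 300 K.

T ≈ 300 K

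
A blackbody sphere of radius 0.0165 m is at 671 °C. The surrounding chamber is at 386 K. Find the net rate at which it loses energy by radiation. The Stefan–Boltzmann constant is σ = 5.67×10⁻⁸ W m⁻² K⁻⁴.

A = 4πr² = 4π × (0.0165)² = 3.42×10^-3 m².
Convert: 671 °C = 944 K.
Q = σA(T⁴ − T_s⁴). T⁴ − T_s⁴ = (944)⁴ − (386)⁴ = 7.94×10^11 − 2.22×10^10 = 7.72×10^11 K⁴.
Q = 5.67×10⁻⁸ × 3.42×10^-3 × 7.72×10^11 = 150 W.

Q ≈ 150 W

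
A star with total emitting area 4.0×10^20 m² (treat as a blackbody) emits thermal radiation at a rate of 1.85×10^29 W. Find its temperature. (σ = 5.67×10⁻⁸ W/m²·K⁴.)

T ≈ 9500 K

From P = σAT⁴, T = (P / σA)^(1/4) = (1.85×10^29 / (5.67×10⁻⁸ × 4.00×10^20))^(1/4).
T = (8.16×10^15)^(1/4) = 9500 K.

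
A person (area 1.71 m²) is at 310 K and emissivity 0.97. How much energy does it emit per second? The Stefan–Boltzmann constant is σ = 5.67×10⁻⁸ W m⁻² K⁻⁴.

P ≈ 869 W

Stefan–Boltzmann: P = εσAT⁴ = 0.97 × 5.67×10⁻⁸ × 1.71 × (310)⁴ = 0.97 × 5.67×10⁻⁸ × 1.71 × 9.24×10^9.
P = 869 W.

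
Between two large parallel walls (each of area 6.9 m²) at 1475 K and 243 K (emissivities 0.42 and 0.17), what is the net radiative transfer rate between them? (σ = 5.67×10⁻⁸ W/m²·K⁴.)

For two large parallel gray plates, q = σ(T₁⁴ − T₂⁴) / (1/ε₁ + 1/ε₂ − 1).
1/ε₁ + 1/ε₂ − 1 = 1/0.42 + 1/0.17 − 1 = 7.263.
T₁⁴ − T₂⁴ = 4.73×10^12 − 3.49×10^9 = 4.73×10^12 K⁴.
q = 5.67×10⁻⁸ × 4.73×10^12 / 7.263 = 36900 W/m².
Q = q·A = 36900 × 6.9 = 2.55×10^5 W.

Q ≈ 2.55×10^5 W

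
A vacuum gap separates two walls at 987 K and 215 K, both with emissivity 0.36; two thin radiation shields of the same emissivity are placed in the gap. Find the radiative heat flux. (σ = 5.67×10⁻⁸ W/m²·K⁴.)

q ≈ 3930 W/m²

Each of the 3 gaps contributes resistance (2/ε − 1) = 2/0.36 − 1 = 4.556; total = 13.67.
q = σ(T₁⁴ − T₂⁴) / 13.67 = 5.67×10⁻⁸ × 9.47×10^11 / 13.67 = 3930 W/m².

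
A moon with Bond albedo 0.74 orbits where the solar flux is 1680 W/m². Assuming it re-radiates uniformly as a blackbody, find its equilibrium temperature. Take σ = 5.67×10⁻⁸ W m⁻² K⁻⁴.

T ≈ 209 K

Power absorbed = (1−a)S·πR²; power emitted = 4πR²σT⁴. Equating and cancelling πR²:
T = ((1−a)S / 4σ)^(1/4) = (437 / (4 × 5.67×10⁻⁸))^(1/4) = (1.93×10^9)^(1/4).
T = 209 K.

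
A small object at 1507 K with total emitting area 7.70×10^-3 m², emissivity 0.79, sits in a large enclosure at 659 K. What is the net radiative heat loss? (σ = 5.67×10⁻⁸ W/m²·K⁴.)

Q = εσA(T⁴ − T_s⁴). T⁴ − T_s⁴ = (1507)⁴ − (659)⁴ = 5.16×10^12 − 1.89×10^11 = 4.97×10^12 K⁴.
Q = 0.79 × 5.67×10⁻⁸ × 7.70×10^-3 × 4.97×10^12 = 1710 W.

Q ≈ 1710 W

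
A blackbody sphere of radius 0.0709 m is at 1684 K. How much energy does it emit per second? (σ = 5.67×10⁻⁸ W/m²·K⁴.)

P ≈ 28800 W

A = 4πr² = 4π × (0.0709)² = 0.0632 m².
P = σAT⁴ = 5.67×10⁻⁸ × 0.0632 × (1684)⁴ = 5.67×10⁻⁸ × 0.0632 × 8.04×10^12.
P = 28800 W.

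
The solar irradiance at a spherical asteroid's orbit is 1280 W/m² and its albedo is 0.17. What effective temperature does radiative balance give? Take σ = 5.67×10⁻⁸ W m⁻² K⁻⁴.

Power absorbed = (1−a)S·πR²; power emitted = 4πR²σT⁴. Equating and cancelling πR²:
T = ((1−a)S / 4σ)^(1/4) = (1060 / (4 × 5.67×10⁻⁸))^(1/4) = (4.68×10^9)^(1/4).
T = 262 K.

T ≈ 262 K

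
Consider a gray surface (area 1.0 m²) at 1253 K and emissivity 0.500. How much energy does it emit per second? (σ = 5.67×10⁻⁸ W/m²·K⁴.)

Stefan–Boltzmann: P = εσAT⁴ = 0.500 × 5.67×10⁻⁸ × 1.00 × (1253)⁴ = 0.500 × 5.67×10⁻⁸ × 1.00 × 2.46×10^12.
P = 69900 W.

P ≈ 69900 W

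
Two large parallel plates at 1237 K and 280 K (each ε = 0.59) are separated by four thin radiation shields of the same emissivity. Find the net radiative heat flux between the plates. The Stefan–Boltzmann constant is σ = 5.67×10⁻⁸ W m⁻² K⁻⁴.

Each of the 5 gaps contributes resistance (2/ε − 1) = 2/0.59 − 1 = 2.390; total = 11.95.
q = σ(T₁⁴ − T₂⁴) / 11.95 = 5.67×10⁻⁸ × 2.34×10^12 / 11.95 = 11100 W/m².

q ≈ 11100 W/m²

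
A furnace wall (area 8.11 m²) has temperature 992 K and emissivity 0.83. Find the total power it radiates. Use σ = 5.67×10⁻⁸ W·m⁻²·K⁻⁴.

P ≈ 3.70×10^5 W

P = εσAT⁴ = 0.83 × 5.67×10⁻⁸ × 8.11 × (992)⁴ = 0.83 × 5.67×10⁻⁸ × 8.11 × 9.68×10^11.
P = 3.70×10^5 W.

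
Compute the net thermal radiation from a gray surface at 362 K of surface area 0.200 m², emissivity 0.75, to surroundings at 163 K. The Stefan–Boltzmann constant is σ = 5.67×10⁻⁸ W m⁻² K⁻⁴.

Q = εσA(T⁴ − T_s⁴). T⁴ − T_s⁴ = (362)⁴ − (163)⁴ = 1.72×10^10 − 7.06×10^8 = 1.65×10^10 K⁴.
Q = 0.75 × 5.67×10⁻⁸ × 0.200 × 1.65×10^10 = 140 W.

Q ≈ 140 W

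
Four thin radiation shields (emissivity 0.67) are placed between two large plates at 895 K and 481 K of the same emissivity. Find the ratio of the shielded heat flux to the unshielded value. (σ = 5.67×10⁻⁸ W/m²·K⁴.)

ratio ≈ 0.200

With N identical shields there are N+1 = 5 gaps in series, each with the same radiative resistance, so the flux falls to 1/(N+1) of its unshielded value.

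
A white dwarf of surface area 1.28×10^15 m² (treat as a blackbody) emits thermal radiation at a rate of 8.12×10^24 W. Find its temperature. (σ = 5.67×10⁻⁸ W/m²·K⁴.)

From P = σAT⁴, T = (P / σA)^(1/4) = (8.12×10^24 / (5.67×10⁻⁸ × 1.28×10^15))^(1/4).
T = (1.12×10^17)^(1/4) = 18300 K.

T ≈ 18300 K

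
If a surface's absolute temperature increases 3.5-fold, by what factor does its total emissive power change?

factor ≈ 150

P ∝ T⁴, so the power scales as (3.5)⁴ = 150.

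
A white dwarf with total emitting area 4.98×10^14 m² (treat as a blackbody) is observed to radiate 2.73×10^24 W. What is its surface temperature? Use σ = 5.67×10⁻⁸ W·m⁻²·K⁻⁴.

T ≈ 17600 K

From P = σAT⁴, T = (P / σA)^(1/4) = (2.73×10^24 / (5.67×10⁻⁸ × 4.98×10^14))^(1/4).
T = (9.67×10^16)^(1/4) = 17600 K.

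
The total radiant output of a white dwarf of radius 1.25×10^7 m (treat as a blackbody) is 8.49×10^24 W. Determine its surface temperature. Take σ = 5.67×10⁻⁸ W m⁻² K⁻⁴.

A = 4πr² = 4π × (1.25×10^7)² = 1.96×10^15 m².
From P = σAT⁴, T = (P / σA)^(1/4) = (8.49×10^24 / (5.67×10⁻⁸ × 1.96×10^15))^(1/4).
T = (7.63×10^16)^(1/4) = 16600 K.

T ≈ 16600 K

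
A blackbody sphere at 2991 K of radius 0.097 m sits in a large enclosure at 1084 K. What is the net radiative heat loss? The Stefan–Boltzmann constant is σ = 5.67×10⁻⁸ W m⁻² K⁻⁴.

A = 4πr² = 4π × (0.097)² = 0.118 m².
Q = σA(T⁴ − T_s⁴). T⁴ − T_s⁴ = (2991)⁴ − (1084)⁴ = 8.00×10^13 − 1.38×10^12 = 7.87×10^13 K⁴.
Q = 5.67×10⁻⁸ × 0.118 × 7.87×10^13 = 5.27×10^5 W.

Q ≈ 5.27×10^5 W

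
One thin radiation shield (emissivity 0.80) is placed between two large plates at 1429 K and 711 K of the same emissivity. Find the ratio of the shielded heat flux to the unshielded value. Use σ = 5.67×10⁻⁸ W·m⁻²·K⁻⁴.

With N identical shields there are N+1 = 2 gaps in series, each with the same radiative resistance, so the flux falls to 1/(N+1) of its unshielded value.

ratio ≈ 0.500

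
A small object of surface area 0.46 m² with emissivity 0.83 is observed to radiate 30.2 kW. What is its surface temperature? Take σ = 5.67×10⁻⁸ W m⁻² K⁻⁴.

T ≈ 1090 K

From P = εσAT⁴, T = (P / εσA)^(1/4) = (30200 / (0.83 × 5.67×10⁻⁸ × 0.460))^(1/4).
T = (1.40×10^12)^(1/4) = 1090 K.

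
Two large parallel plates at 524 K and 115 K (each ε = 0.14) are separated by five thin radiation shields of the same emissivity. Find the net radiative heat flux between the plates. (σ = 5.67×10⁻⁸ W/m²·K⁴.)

Each of the 6 gaps contributes resistance (2/ε − 1) = 2/0.14 − 1 = 13.29; total = 79.71.
q = σ(T₁⁴ − T₂⁴) / 79.71 = 5.67×10⁻⁸ × 7.52×10^10 / 79.71 = 53.5 W/m².

q ≈ 53.5 W/m²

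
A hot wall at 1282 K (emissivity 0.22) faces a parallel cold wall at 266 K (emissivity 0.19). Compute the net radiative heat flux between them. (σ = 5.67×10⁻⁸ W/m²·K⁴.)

For two large parallel gray plates, q = σ(T₁⁴ − T₂⁴) / (1/ε₁ + 1/ε₂ − 1).
1/ε₁ + 1/ε₂ − 1 = 1/0.22 + 1/0.19 − 1 = 8.809.
T₁⁴ − T₂⁴ = 2.70×10^12 − 5.01×10^9 = 2.70×10^12 K⁴.
q = 5.67×10⁻⁸ × 2.70×10^12 / 8.809 = 17400 W/m².

q ≈ 17400 W/m²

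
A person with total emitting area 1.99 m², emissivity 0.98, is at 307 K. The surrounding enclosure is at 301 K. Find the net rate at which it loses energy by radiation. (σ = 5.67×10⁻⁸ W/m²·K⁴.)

Q ≈ 74.6 W

Q = εσA(T⁴ − T_s⁴). T⁴ − T_s⁴ = (307)⁴ − (301)⁴ = 8.88×10^9 − 8.21×10^9 = 6.74×10^8 K⁴.
Q = 0.98 × 5.67×10⁻⁸ × 1.99 × 6.74×10^8 = 74.6 W.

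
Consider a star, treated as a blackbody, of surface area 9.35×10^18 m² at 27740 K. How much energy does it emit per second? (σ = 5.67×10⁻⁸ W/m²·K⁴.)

P ≈ 3.14×10^29 W

P = σAT⁴ = 5.67×10⁻⁸ × 9.35×10^18 × (27740)⁴ = 5.67×10⁻⁸ × 9.35×10^18 × 5.92×10^17.
P = 3.14×10^29 W.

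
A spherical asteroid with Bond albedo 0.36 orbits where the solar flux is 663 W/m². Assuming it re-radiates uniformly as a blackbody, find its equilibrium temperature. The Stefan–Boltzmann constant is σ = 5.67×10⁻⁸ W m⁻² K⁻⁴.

T ≈ 208 K

Power absorbed = (1−a)S·πR²; power emitted = 4πR²σT⁴. Equating and cancelling πR²:
T = ((1−a)S / 4σ)^(1/4) = (424 / (4 × 5.67×10⁻⁸))^(1/4) = (1.87×10^9)^(1/4).
T = 208 K.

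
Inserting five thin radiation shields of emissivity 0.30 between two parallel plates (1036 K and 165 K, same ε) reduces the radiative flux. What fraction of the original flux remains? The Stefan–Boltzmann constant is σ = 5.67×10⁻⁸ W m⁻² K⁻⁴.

With N identical shields there are N+1 = 6 gaps in series, each with the same radiative resistance, so the flux falls to 1/(N+1) of its unshielded value.

ratio ≈ 0.167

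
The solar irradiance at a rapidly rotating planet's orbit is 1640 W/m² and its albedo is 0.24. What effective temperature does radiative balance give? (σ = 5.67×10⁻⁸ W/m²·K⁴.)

T ≈ 272 K

Power absorbed = (1−a)S·πR²; power emitted = 4πR²σT⁴. Equating and cancelling πR²:
T = ((1−a)S / 4σ)^(1/4) = (1250 / (4 × 5.67×10⁻⁸))^(1/4) = (5.50×10^9)^(1/4).
T = 272 K.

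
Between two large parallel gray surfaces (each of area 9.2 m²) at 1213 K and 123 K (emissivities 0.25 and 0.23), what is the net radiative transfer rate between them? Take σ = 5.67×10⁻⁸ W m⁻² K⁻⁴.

Q ≈ 1.54×10^5 W

For two large parallel gray plates, q = σ(T₁⁴ − T₂⁴) / (1/ε₁ + 1/ε₂ − 1).
1/ε₁ + 1/ε₂ − 1 = 1/0.25 + 1/0.23 − 1 = 7.348.
T₁⁴ − T₂⁴ = 2.16×10^12 − 2.29×10^8 = 2.16×10^12 K⁴.
q = 5.67×10⁻⁸ × 2.16×10^12 / 7.348 = 16700 W/m².
Q = q·A = 16700 × 9.2 = 1.54×10^5 W.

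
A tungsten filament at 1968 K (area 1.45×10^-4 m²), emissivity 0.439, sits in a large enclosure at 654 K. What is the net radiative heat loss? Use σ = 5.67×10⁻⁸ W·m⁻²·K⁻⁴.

Q ≈ 53.5 W

Q = εσA(T⁴ − T_s⁴). T⁴ − T_s⁴ = (1968)⁴ − (654)⁴ = 1.50×10^13 − 1.83×10^11 = 1.48×10^13 K⁴.
Q = 0.439 × 5.67×10⁻⁸ × 1.45×10^-4 × 1.48×10^13 = 53.5 W.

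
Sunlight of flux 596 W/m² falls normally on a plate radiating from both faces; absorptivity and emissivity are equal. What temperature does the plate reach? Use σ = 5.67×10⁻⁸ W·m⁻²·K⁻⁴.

T ≈ 269 K

Absorbed flux αS = emitted flux 2εσT⁴ per unit area; with α = ε this gives T = (S/2σ)^(1/4).
T = (596 / (2 × 5.67×10⁻⁸))^(1/4) = (5.26×10^9)^(1/4).
T = 269 K.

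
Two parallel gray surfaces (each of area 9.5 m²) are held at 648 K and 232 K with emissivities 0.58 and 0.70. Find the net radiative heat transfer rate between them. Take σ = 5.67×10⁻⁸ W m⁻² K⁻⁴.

For two large parallel gray plates, q = σ(T₁⁴ − T₂⁴) / (1/ε₁ + 1/ε₂ − 1).
1/ε₁ + 1/ε₂ − 1 = 1/0.58 + 1/0.70 − 1 = 2.153.
T₁⁴ − T₂⁴ = 1.76×10^11 − 2.90×10^9 = 1.73×10^11 K⁴.
q = 5.67×10⁻⁸ × 1.73×10^11 / 2.153 = 4570 W/m².
Q = q·A = 4570 × 9.5 = 43400 W.

Q ≈ 43400 W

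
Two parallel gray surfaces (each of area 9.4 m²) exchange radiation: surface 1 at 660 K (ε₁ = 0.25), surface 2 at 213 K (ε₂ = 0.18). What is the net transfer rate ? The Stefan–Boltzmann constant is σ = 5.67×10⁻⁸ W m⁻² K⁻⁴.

Q ≈ 11700 W

For two large parallel gray plates, q = σ(T₁⁴ − T₂⁴) / (1/ε₁ + 1/ε₂ − 1).
1/ε₁ + 1/ε₂ − 1 = 1/0.25 + 1/0.18 − 1 = 8.556.
T₁⁴ − T₂⁴ = 1.90×10^11 − 2.06×10^9 = 1.88×10^11 K⁴.
q = 5.67×10⁻⁸ × 1.88×10^11 / 8.556 = 1240 W/m².
Q = q·A = 1240 × 9.4 = 11700 W.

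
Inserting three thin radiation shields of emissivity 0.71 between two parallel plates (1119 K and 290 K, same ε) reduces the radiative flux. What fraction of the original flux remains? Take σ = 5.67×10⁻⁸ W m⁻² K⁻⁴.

With N identical shields there are N+1 = 4 gaps in series, each with the same radiative resistance, so the flux falls to 1/(N+1) of its unshielded value.

ratio ≈ 0.250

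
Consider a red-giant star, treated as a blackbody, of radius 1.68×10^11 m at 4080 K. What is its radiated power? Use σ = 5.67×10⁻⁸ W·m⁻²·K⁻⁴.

P ≈ 5.57×10^30 W

A = 4πr² = 4π × (1.68×10^11)² = 3.55×10^23 m².
P = σAT⁴ = 5.67×10⁻⁸ × 3.55×10^23 × (4080)⁴ = 5.67×10⁻⁸ × 3.55×10^23 × 2.77×10^14.
P = 5.57×10^30 W.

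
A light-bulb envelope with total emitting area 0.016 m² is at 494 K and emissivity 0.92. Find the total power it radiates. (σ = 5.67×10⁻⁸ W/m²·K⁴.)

P ≈ 49.7 W

Stefan–Boltzmann: P = εσAT⁴ = 0.92 × 5.67×10⁻⁸ × 0.0160 × (494)⁴ = 0.92 × 5.67×10⁻⁸ × 0.0160 × 5.96×10^10.
P = 49.7 W.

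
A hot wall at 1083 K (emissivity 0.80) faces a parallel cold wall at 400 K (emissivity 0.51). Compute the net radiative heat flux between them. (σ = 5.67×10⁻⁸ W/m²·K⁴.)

q ≈ 34600 W/m²

For two large parallel gray plates, q = σ(T₁⁴ − T₂⁴) / (1/ε₁ + 1/ε₂ − 1).
1/ε₁ + 1/ε₂ − 1 = 1/0.80 + 1/0.51 − 1 = 2.211.
T₁⁴ − T₂⁴ = 1.38×10^12 − 2.56×10^10 = 1.35×10^12 K⁴.
q = 5.67×10⁻⁸ × 1.35×10^12 / 2.211 = 34600 W/m².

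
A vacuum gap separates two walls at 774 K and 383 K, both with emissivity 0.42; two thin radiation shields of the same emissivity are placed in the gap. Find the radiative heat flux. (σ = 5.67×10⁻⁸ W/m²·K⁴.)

Each of the 3 gaps contributes resistance (2/ε − 1) = 2/0.42 − 1 = 3.762; total = 11.29.
q = σ(T₁⁴ − T₂⁴) / 11.29 = 5.67×10⁻⁸ × 3.37×10^11 / 11.29 = 1690 W/m².

q ≈ 1690 W/m²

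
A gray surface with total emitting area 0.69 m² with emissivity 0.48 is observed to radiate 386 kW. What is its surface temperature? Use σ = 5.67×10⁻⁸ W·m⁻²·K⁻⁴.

From P = εσAT⁴, T = (P / εσA)^(1/4) = (3.86×10^5 / (0.48 × 5.67×10⁻⁸ × 0.690))^(1/4).
T = (2.06×10^13)^(1/4) = 2130 K.

T ≈ 2130 K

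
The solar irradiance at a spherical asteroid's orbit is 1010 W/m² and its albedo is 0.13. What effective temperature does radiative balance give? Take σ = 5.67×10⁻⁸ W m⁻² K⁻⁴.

Power absorbed = (1−a)S·πR²; power emitted = 4πR²σT⁴. Equating and cancelling πR²:
T = ((1−a)S / 4σ)^(1/4) = (879 / (4 × 5.67×10⁻⁸))^(1/4) = (3.87×10^9)^(1/4).
T = 249 K.

T ≈ 249 K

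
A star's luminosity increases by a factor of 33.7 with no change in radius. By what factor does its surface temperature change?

factor ≈ 2.41

P ∝ T⁴ ⇒ T ∝ P^(1/4), so T scales by (33.7)^(1/4) = 2.41.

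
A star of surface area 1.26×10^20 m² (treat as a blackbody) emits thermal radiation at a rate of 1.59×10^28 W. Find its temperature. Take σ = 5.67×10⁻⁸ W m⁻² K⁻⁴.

T ≈ 6870 K

From P = σAT⁴, T = (P / σA)^(1/4) = (1.59×10^28 / (5.67×10⁻⁸ × 1.26×10^20))^(1/4).
T = (2.23×10^15)^(1/4) = 6870 K.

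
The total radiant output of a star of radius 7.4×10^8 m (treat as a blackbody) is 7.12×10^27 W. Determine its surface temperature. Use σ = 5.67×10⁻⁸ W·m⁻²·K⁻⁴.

A = 4πr² = 4π × (7.4×10^8)² = 6.88×10^18 m².
From P = σAT⁴, T = (P / σA)^(1/4) = (7.12×10^27 / (5.67×10⁻⁸ × 6.88×10^18))^(1/4).
T = (1.82×10^16)^(1/4) = 11600 K.

T ≈ 11600 K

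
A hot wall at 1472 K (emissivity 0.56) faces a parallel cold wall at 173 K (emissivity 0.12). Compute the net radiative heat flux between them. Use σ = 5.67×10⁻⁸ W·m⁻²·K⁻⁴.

For two large parallel gray plates, q = σ(T₁⁴ − T₂⁴) / (1/ε₁ + 1/ε₂ − 1).
1/ε₁ + 1/ε₂ − 1 = 1/0.56 + 1/0.12 − 1 = 9.119.
T₁⁴ − T₂⁴ = 4.69×10^12 − 8.96×10^8 = 4.69×10^12 K⁴.
q = 5.67×10⁻⁸ × 4.69×10^12 / 9.119 = 29200 W/m².

q ≈ 29200 W/m²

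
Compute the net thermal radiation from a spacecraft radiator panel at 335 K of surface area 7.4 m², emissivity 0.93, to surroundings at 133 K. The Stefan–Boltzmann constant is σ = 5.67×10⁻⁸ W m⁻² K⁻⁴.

Q = εσA(T⁴ − T_s⁴). T⁴ − T_s⁴ = (335)⁴ − (133)⁴ = 1.26×10^10 − 3.13×10^8 = 1.23×10^10 K⁴.
Q = 0.93 × 5.67×10⁻⁸ × 7.40 × 1.23×10^10 = 4790 W.

Q ≈ 4790 W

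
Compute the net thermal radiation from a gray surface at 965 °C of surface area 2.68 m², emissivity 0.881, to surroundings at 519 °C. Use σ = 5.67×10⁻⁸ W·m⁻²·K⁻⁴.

Q ≈ 2.62×10^5 W

Convert: 965 °C = 1238 K; 519 °C = 792 K.
Q = εσA(T⁴ − T_s⁴). T⁴ − T_s⁴ = (1238)⁴ − (792)⁴ = 2.35×10^12 − 3.93×10^11 = 1.96×10^12 K⁴.
Q = 0.881 × 5.67×10⁻⁸ × 2.68 × 1.96×10^12 = 2.62×10^5 W.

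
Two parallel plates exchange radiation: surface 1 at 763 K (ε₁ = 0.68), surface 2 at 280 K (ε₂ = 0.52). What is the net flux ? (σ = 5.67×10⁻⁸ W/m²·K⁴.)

For two large parallel gray plates, q = σ(T₁⁴ − T₂⁴) / (1/ε₁ + 1/ε₂ − 1).
1/ε₁ + 1/ε₂ − 1 = 1/0.68 + 1/0.52 − 1 = 2.394.
T₁⁴ − T₂⁴ = 3.39×10^11 − 6.15×10^9 = 3.33×10^11 K⁴.
q = 5.67×10⁻⁸ × 3.33×10^11 / 2.394 = 7880 W/m².

q ≈ 7880 W/m²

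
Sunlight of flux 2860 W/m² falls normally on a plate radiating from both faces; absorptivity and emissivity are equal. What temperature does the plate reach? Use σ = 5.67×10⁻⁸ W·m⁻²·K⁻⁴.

Absorbed flux αS = emitted flux 2εσT⁴ per unit area; with α = ε this gives T = (S/2σ)^(1/4).
T = (2860 / (2 × 5.67×10⁻⁸))^(1/4) = (2.52×10^10)^(1/4).
T = 399 K.

T ≈ 399 K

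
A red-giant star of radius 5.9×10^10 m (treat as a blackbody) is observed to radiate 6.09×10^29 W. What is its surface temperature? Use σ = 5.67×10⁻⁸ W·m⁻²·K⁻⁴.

T ≈ 3960 K

A = 4πr² = 4π × (5.9×10^10)² = 4.37×10^22 m².
From P = σAT⁴, T = (P / σA)^(1/4) = (6.09×10^29 / (5.67×10⁻⁸ × 4.37×10^22))^(1/4).
T = (2.46×10^14)^(1/4) = 3960 K.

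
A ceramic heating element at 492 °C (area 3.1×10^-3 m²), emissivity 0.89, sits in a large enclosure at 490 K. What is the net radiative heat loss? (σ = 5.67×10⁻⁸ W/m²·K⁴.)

Q ≈ 44.6 W

Convert: 492 °C = 765 K.
Q = εσA(T⁴ − T_s⁴). T⁴ − T_s⁴ = (765)⁴ − (490)⁴ = 3.42×10^11 − 5.76×10^10 = 2.85×10^11 K⁴.
Q = 0.89 × 5.67×10⁻⁸ × 3.10×10^-3 × 2.85×10^11 = 44.6 W.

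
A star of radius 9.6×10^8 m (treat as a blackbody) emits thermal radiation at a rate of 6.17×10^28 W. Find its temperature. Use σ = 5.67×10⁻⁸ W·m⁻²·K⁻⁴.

A = 4πr² = 4π × (9.6×10^8)² = 1.16×10^19 m².
From P = σAT⁴, T = (P / σA)^(1/4) = (6.17×10^28 / (5.67×10⁻⁸ × 1.16×10^19))^(1/4).
T = (9.40×10^16)^(1/4) = 17500 K.

T ≈ 17500 K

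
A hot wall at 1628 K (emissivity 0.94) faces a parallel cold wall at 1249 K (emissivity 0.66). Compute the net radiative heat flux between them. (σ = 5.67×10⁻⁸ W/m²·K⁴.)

For two large parallel gray plates, q = σ(T₁⁴ − T₂⁴) / (1/ε₁ + 1/ε₂ − 1).
1/ε₁ + 1/ε₂ − 1 = 1/0.94 + 1/0.66 − 1 = 1.579.
T₁⁴ − T₂⁴ = 7.02×10^12 − 2.43×10^12 = 4.59×10^12 K⁴.
q = 5.67×10⁻⁸ × 4.59×10^12 / 1.579 = 1.65×10^5 W/m².

q ≈ 1.65×10^5 W/m²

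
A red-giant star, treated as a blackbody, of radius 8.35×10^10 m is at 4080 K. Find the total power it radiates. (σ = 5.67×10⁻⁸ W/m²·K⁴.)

A = 4πr² = 4π × (8.35×10^10)² = 8.76×10^22 m².
P = σAT⁴ = 5.67×10⁻⁸ × 8.76×10^22 × (4080)⁴ = 5.67×10⁻⁸ × 8.76×10^22 × 2.77×10^14.
P = 1.38×10^30 W.

P ≈ 1.38×10^30 W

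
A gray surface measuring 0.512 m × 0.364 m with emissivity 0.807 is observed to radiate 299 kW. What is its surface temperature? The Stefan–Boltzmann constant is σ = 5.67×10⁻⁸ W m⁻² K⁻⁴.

A = 0.512 × 0.364 = 0.186 m².
From P = εσAT⁴, T = (P / εσA)^(1/4) = (2.99×10^5 / (0.807 × 5.67×10⁻⁸ × 0.186))^(1/4).
T = (3.51×10^13)^(1/4) = 2430 K.

T ≈ 2430 K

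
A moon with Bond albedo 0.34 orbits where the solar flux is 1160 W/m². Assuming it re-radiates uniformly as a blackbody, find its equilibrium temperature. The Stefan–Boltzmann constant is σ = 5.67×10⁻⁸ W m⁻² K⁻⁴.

Power absorbed = (1−a)S·πR²; power emitted = 4πR²σT⁴. Equating and cancelling πR²:
T = ((1−a)S / 4σ)^(1/4) = (766 / (4 × 5.67×10⁻⁸))^(1/4) = (3.38×10^9)^(1/4).
T = 241 K.

T ≈ 241 K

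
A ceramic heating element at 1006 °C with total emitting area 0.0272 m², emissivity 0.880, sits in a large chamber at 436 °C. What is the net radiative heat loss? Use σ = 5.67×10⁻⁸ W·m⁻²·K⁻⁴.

Convert: 1006 °C = 1279 K; 436 °C = 709 K.
Q = εσA(T⁴ − T_s⁴). T⁴ − T_s⁴ = (1279)⁴ − (709)⁴ = 2.68×10^12 − 2.53×10^11 = 2.42×10^12 K⁴.
Q = 0.880 × 5.67×10⁻⁸ × 0.0272 × 2.42×10^12 = 3290 W.

Q ≈ 3290 W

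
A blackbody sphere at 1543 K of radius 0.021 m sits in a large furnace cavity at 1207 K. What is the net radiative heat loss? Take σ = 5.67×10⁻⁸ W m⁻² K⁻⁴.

A = 4πr² = 4π × (0.021)² = 5.54×10^-3 m².
Q = σA(T⁴ − T_s⁴). T⁴ − T_s⁴ = (1543)⁴ − (1207)⁴ = 5.67×10^12 − 2.12×10^12 = 3.55×10^12 K⁴.
Q = 5.67×10⁻⁸ × 5.54×10^-3 × 3.55×10^12 = 1110 W.

Q ≈ 1110 W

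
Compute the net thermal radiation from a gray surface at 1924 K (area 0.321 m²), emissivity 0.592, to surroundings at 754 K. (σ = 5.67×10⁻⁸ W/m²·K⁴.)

Q ≈ 1.44×10^5 W

Q = εσA(T⁴ − T_s⁴). T⁴ − T_s⁴ = (1924)⁴ − (754)⁴ = 1.37×10^13 − 3.23×10^11 = 1.34×10^13 K⁴.
Q = 0.592 × 5.67×10⁻⁸ × 0.321 × 1.34×10^13 = 1.44×10^5 W.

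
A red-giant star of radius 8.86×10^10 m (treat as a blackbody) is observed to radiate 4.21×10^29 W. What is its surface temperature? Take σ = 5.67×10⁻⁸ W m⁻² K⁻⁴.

T ≈ 2950 K

A = 4πr² = 4π × (8.86×10^10)² = 9.86×10^22 m².
From P = σAT⁴, T = (P / σA)^(1/4) = (4.21×10^29 / (5.67×10⁻⁸ × 9.86×10^22))^(1/4).
T = (7.53×10^13)^(1/4) = 2950 K.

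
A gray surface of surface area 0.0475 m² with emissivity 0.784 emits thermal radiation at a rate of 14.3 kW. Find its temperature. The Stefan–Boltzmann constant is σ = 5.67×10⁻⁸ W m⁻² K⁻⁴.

T ≈ 1610 K

From P = εσAT⁴, T = (P / εσA)^(1/4) = (14300 / (0.784 × 5.67×10⁻⁸ × 0.0475))^(1/4).
T = (6.77×10^12)^(1/4) = 1610 K.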